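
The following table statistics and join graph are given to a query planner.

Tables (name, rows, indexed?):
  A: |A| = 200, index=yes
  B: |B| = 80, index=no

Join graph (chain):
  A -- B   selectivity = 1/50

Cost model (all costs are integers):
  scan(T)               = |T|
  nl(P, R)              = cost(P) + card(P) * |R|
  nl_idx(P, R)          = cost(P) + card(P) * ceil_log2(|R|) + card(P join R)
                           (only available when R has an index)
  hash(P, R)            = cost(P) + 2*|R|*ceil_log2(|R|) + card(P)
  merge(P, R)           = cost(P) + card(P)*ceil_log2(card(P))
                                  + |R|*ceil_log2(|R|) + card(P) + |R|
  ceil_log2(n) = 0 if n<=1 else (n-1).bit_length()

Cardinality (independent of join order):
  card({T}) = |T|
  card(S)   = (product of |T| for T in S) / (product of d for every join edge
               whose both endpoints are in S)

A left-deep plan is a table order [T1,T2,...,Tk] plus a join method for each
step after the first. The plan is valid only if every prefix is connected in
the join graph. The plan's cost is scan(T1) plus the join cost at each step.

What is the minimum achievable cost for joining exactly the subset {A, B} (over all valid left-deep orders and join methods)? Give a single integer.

1040

Selinger DP over subsets of {A,B}:
  {A}: scan cost=200, card=200
  {B}: scan cost=80, card=80
  {AB}: card=320; try (A,nl_idx)→1040, (B,hash)→1520, (A,merge)→2520, (B,merge)→2640, (A,hash)→3360, (A,nl)→16080 …(+1); best=1040 via (A,nl_idx)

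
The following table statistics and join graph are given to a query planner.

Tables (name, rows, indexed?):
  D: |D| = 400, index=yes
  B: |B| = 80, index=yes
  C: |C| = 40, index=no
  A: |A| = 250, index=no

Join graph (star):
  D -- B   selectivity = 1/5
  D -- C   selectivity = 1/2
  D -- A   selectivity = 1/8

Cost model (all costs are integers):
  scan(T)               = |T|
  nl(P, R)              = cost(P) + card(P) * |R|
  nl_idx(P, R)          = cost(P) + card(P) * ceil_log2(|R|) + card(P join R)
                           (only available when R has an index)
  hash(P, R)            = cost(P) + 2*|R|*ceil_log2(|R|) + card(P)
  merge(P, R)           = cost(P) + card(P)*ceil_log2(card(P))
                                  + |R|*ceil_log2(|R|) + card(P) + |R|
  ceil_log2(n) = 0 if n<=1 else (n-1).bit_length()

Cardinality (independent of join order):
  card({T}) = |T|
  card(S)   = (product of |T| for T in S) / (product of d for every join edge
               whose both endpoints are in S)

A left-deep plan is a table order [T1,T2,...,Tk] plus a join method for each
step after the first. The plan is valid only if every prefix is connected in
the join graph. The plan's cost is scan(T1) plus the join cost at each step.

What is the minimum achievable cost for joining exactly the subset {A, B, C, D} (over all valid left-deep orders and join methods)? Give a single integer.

140800

Selinger DP over subsets of {A,B,C,D}:
  {D}: scan cost=400, card=400
  {B}: scan cost=80, card=80
  {C}: scan cost=40, card=40
  {A}: scan cost=250, card=250
  {BD}: card=6400; try (B,hash)→1920, (D,merge)→4720, (B,merge)→5040, (D,nl_idx)→7200, (D,hash)→7360, (B,nl_idx)→9600 …(+2); best=1920 via (B,hash)
  {CD}: card=8000; try (C,hash)→1280, (D,merge)→4320, (C,merge)→4680, (D,hash)→7280, (D,nl_idx)→8400, (D,nl)→16040 …(+1); best=1280 via (C,hash)
  {AD}: card=12500; try (A,hash)→4800, (D,merge)→6500, (A,merge)→6650, (D,hash)→7700, (D,nl_idx)→15000, (D,nl)→100250 …(+1); best=4800 via (A,hash)
  {BCD}: card=128000; try (C,hash)→8800, (B,hash)→10400, (C,merge)→91800, (B,merge)→113920, (B,nl_idx)→185280, (C,nl)→257920 …(+1); best=8800 via (C,hash)
  {ABD}: card=200000; try (A,hash)→12320, (B,hash)→18420, (A,merge)→93770, (B,merge)→192940, (B,nl_idx)→292300, (B,nl)→1004800 …(+1); best=12320 via (A,hash)
  {ACD}: card=250000; try (A,hash)→13280, (C,hash)→17780, (A,merge)→115530, (C,merge)→192580, (C,nl)→504800, (A,nl)→2001280; best=13280 via (A,hash)
  {ABCD}: card=4000000; try (A,hash)→140800, (C,hash)→212800, (B,hash)→264400, (A,merge)→2315050, (C,merge)→3812600, (B,merge)→4763920 …(+4); best=140800 via (A,hash)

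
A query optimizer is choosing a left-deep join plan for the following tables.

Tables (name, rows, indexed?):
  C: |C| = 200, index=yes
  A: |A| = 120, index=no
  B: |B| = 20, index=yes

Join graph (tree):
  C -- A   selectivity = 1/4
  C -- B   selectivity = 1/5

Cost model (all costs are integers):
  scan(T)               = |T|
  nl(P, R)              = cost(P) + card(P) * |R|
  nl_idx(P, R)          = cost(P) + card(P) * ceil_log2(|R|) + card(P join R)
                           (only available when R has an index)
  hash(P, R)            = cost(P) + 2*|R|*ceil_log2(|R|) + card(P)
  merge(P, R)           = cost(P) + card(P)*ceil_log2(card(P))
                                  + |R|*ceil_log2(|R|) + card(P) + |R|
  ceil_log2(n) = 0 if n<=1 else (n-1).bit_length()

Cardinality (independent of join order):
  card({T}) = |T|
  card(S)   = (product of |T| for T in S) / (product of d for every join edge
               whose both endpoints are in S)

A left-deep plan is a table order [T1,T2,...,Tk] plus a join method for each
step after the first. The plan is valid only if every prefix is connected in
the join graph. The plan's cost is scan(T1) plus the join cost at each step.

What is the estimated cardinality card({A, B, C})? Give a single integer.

24000

Tables in S: A(120), B(20), C(200)
Edges inside S: C-A(d=4), C-B(d=5)
numerator = 120 * 20 * 200 = 480000
denominator = 4 * 5 = 20
card(S) = 480000 / 20 = 24000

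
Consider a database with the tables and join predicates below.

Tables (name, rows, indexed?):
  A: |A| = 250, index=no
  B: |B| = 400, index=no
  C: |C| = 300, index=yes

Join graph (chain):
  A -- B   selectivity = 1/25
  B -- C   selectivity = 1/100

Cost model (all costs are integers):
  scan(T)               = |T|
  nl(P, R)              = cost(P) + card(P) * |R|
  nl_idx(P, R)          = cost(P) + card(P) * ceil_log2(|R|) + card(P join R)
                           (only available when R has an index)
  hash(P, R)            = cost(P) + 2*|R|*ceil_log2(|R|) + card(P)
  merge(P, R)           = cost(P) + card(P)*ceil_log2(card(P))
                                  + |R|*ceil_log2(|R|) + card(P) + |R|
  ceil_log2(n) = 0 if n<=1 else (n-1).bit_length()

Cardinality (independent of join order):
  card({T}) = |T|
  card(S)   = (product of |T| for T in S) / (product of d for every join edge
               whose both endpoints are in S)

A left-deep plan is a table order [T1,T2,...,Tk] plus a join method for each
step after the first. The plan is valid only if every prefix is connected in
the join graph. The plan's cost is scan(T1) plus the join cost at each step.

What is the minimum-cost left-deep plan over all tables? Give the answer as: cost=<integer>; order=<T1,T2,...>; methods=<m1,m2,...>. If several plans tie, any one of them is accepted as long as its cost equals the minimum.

Selinger DP (subsets sized 1..n):
  {A}: scan cost=250, card=250
  {B}: scan cost=400, card=400
  {C}: scan cost=300, card=300
  {AB}: card=4000; try (A,hash)→4800, (B,merge)→6500, (A,merge)→6650, (B,hash)→7700, (B,nl)→100250, (A,nl)→100400; best=4800 via (A,hash)
  {BC}: card=1200; try (C,nl_idx)→5200, (C,hash)→6200, (B,merge)→7300, (C,merge)→7400, (B,hash)→7800, (B,nl)→120300 …(+1); best=5200 via (C,nl_idx)
  {ABC}: card=12000; try (A,hash)→10400, (C,hash)→14200, (A,merge)→21850, (C,nl_idx)→52800, (C,merge)→59800, (A,nl)→305200 …(+1); best=10400 via (A,hash)

cost=10400; order=B,C,A; methods=nl_idx,hash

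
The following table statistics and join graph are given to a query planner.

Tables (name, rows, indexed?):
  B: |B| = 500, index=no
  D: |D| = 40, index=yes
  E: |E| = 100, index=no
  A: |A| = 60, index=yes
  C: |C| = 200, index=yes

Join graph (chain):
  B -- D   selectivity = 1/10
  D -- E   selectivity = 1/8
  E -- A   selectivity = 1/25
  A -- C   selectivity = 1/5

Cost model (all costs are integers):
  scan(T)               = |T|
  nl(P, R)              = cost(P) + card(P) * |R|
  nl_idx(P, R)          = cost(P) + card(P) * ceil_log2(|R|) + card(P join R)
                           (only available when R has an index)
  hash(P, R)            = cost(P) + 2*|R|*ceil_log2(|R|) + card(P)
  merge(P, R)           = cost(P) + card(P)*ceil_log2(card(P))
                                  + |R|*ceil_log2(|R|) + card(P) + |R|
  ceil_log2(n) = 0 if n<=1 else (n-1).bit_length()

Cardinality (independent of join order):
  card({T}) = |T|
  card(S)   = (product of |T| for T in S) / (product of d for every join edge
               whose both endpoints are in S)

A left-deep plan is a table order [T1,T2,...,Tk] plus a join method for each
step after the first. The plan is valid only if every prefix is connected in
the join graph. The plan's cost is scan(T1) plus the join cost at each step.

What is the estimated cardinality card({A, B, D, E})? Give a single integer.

Tables in S: A(60), B(500), D(40), E(100)
Edges inside S: B-D(d=10), D-E(d=8), E-A(d=25)
numerator = 60 * 500 * 40 * 100 = 120000000
denominator = 10 * 8 * 25 = 2000
card(S) = 120000000 / 2000 = 60000

60000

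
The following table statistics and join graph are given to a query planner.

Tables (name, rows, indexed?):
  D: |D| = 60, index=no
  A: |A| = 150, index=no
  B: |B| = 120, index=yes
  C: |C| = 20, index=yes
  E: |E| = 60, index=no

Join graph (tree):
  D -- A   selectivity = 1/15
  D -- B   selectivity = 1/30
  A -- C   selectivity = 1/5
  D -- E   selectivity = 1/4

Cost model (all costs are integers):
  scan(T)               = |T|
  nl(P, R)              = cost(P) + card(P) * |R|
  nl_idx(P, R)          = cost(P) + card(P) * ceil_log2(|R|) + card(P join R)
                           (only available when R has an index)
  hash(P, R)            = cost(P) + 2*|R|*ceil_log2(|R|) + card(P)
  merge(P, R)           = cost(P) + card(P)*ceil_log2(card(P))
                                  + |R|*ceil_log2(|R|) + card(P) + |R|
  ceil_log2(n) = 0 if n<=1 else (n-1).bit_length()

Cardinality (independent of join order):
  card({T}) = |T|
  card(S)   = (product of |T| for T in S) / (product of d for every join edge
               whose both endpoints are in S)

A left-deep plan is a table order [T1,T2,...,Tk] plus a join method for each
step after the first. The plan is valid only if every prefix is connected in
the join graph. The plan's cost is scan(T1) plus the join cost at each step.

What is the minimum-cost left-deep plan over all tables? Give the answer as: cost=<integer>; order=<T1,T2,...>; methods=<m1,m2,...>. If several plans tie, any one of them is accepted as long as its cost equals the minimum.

cost=16220; order=A,D,B,C,E; methods=hash,hash,hash,hash

Selinger DP (subsets sized 1..n):
  {D}: scan cost=60, card=60
  {A}: scan cost=150, card=150
  {B}: scan cost=120, card=120
  {C}: scan cost=20, card=20
  {E}: scan cost=60, card=60
  {AD}: card=600; try (D,hash)→1020, (A,merge)→1830, (D,merge)→1920, (A,hash)→2520, (A,nl)→9060, (D,nl)→9150; best=1020 via (D,hash)
  {BD}: card=240; try (B,nl_idx)→720, (D,hash)→960, (B,merge)→1440, (D,merge)→1500, (B,hash)→1800, (B,nl)→7260 …(+1); best=720 via (B,nl_idx)
  {DE}: card=900; try (E,hash)→840, (D,hash)→840, (E,merge)→900, (D,merge)→900, (E,nl)→3660, (D,nl)→3660; best=840 via (E,hash)
  {AC}: card=600; try (C,hash)→500, (A,merge)→1490, (C,nl_idx)→1500, (C,merge)→1620, (A,hash)→2440, (A,nl)→3020 …(+1); best=500 via (C,hash)
  {ABD}: card=2400; try (B,hash)→3300, (A,hash)→3360, (A,merge)→4230, (B,nl_idx)→7620, (B,merge)→8580, (A,nl)→36720 …(+1); best=3300 via (B,hash)
  {ACD}: card=2400; try (D,hash)→1820, (C,hash)→1820, (C,nl_idx)→6420, (D,merge)→7520, (C,merge)→7740, (C,nl)→13020 …(+1); best=1820 via (D,hash)
  {ADE}: card=9000; try (E,hash)→2340, (A,hash)→4140, (E,merge)→8040, (A,merge)→12090, (E,nl)→37020, (A,nl)→135840; best=2340 via (E,hash)
  {BDE}: card=3600; try (E,hash)→1680, (E,merge)→3300, (B,hash)→3420, (B,nl_idx)→10740, (B,merge)→11700, (E,nl)→15120 …(+1); best=1680 via (E,hash)
  {ABCD}: card=9600; try (C,hash)→5900, (B,hash)→5900, (C,nl_idx)→24900, (B,nl_idx)→28220, (B,merge)→33980, (C,merge)→34620 …(+2); best=5900 via (C,hash)
  {ABDE}: card=36000; try (E,hash)→6420, (A,hash)→7680, (B,hash)→13020, (E,merge)→34920, (A,merge)→49830, (B,nl_idx)→101340 …(+4); best=6420 via (E,hash)
  {ACDE}: card=36000; try (E,hash)→4940, (C,hash)→11540, (E,merge)→33440, (C,nl_idx)→83340, (C,merge)→137460, (E,nl)→145820 …(+1); best=4940 via (E,hash)
  {ABCDE}: card=144000; try (E,hash)→16220, (C,hash)→42620, (B,hash)→42620, (E,merge)→150320, (C,nl_idx)→330420, (B,nl_idx)→400940 …(+5); best=16220 via (E,hash)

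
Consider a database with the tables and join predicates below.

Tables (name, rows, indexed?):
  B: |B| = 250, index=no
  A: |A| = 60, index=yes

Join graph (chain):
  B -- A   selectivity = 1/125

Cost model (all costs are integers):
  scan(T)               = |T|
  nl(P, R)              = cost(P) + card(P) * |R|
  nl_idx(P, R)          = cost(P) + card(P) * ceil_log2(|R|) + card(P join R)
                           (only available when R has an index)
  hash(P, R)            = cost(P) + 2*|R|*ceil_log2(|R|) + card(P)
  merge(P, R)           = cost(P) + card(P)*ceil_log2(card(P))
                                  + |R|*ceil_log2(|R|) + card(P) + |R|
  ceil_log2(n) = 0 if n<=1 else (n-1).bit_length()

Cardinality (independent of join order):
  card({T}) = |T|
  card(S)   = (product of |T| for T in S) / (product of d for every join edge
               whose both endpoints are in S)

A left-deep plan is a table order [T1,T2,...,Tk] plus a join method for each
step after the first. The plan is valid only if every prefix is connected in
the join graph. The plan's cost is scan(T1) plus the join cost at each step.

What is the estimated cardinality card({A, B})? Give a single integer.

120

Tables in S: A(60), B(250)
Edges inside S: B-A(d=125)
numerator = 60 * 250 = 15000
denominator = 125 = 125
card(S) = 15000 / 125 = 120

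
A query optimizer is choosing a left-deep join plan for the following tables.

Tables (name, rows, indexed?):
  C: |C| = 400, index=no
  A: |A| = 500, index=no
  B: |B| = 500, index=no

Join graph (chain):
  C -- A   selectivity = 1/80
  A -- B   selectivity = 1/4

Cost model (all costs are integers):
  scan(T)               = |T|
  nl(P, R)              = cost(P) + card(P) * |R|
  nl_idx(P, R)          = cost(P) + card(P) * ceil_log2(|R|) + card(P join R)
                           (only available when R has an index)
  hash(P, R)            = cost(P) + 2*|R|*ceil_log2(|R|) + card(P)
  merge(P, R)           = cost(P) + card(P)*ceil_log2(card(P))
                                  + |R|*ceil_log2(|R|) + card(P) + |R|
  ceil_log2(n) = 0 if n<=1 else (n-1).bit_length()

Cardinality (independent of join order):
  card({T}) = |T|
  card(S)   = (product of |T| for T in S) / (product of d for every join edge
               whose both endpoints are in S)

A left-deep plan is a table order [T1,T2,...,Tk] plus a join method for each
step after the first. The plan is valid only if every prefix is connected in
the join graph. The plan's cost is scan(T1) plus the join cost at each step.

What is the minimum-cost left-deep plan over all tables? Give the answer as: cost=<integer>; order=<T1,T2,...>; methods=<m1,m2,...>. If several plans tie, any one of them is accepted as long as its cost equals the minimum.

Selinger DP (subsets sized 1..n):
  {C}: scan cost=400, card=400
  {A}: scan cost=500, card=500
  {B}: scan cost=500, card=500
  {AC}: card=2500; try (C,hash)→8200, (A,merge)→9400, (C,merge)→9500, (A,hash)→9800, (A,nl)→200400, (C,nl)→200500; best=8200 via (C,hash)
  {AB}: card=62500; try (B,hash)→10000, (A,hash)→10000, (B,merge)→10500, (A,merge)→10500, (B,nl)→250500, (A,nl)→250500; best=10000 via (B,hash)
  {ABC}: card=312500; try (B,hash)→19700, (B,merge)→45700, (C,hash)→79700, (C,merge)→1076500, (B,nl)→1258200, (C,nl)→25010000; best=19700 via (B,hash)

cost=19700; order=A,C,B; methods=hash,hash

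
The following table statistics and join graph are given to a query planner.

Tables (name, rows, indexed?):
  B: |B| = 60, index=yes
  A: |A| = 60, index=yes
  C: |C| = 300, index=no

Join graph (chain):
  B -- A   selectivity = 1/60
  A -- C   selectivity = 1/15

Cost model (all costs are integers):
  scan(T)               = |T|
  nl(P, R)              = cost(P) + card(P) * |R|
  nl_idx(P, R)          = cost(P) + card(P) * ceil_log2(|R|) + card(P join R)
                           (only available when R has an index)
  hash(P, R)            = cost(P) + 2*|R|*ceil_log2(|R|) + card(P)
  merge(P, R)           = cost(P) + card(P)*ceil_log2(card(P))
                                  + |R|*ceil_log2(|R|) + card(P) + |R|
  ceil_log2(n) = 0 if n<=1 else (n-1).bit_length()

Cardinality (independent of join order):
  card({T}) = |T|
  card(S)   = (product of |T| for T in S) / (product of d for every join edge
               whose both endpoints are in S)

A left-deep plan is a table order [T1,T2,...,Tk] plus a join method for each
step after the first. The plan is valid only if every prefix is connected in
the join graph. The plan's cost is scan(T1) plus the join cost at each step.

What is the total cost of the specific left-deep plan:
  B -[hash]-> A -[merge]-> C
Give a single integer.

4260

step 1: scan B: cost=60, card=60
step 2: join A via hash
    card(P join A) = 60*60/(60) = 60
    cost = 60 + 2*60*6 + 60 = 840
step 3: join C via merge
    card(P join C) = 60*300/(15) = 1200
    cost = 840 + 60*6 + 300*9 + 60 + 300 = 4260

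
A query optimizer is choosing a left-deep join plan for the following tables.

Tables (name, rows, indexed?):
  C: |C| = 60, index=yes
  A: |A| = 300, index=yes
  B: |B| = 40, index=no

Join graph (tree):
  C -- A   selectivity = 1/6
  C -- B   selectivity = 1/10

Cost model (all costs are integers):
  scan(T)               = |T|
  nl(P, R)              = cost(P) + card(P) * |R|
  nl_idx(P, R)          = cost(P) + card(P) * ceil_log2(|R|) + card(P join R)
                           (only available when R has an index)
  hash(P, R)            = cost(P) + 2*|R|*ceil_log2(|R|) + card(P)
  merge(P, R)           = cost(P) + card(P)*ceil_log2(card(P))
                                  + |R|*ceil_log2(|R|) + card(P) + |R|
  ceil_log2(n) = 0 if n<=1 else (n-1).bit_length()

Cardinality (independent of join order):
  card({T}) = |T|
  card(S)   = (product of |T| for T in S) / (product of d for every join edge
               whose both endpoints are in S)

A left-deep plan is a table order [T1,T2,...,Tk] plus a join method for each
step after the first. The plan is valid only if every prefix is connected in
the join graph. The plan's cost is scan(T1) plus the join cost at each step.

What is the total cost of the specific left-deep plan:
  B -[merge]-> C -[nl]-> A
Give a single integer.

step 1: scan B: cost=40, card=40
step 2: join C via merge
    card(P join C) = 40*60/(10) = 240
    cost = 40 + 40*6 + 60*6 + 40 + 60 = 740
step 3: join A via nl
    card(P join A) = 240*300/(6) = 12000
    cost = 740 + 240*300 = 72740

72740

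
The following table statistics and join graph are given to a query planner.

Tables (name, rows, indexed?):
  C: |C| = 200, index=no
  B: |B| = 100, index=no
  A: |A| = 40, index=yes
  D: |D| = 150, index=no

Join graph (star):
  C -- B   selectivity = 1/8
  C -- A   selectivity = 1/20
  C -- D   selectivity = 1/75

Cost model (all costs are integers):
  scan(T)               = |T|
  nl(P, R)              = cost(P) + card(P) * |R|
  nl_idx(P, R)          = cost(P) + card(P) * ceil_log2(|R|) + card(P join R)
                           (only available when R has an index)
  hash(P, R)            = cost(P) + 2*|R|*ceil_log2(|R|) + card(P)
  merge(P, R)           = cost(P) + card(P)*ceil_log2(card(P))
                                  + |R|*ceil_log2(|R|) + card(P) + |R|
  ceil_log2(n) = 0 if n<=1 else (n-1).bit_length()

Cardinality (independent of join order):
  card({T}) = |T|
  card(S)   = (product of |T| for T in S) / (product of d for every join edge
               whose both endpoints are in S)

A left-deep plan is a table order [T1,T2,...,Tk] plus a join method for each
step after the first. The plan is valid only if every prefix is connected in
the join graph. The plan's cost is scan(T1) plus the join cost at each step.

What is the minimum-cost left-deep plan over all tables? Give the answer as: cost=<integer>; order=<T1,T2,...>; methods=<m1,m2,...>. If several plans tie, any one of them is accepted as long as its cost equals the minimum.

cost=5880; order=C,A,D,B; methods=hash,hash,hash

Selinger DP (subsets sized 1..n):
  {C}: scan cost=200, card=200
  {B}: scan cost=100, card=100
  {A}: scan cost=40, card=40
  {D}: scan cost=150, card=150
  {BC}: card=2500; try (B,hash)→1800, (C,merge)→2700, (B,merge)→2800, (C,hash)→3400, (C,nl)→20100, (B,nl)→20200; best=1800 via (B,hash)
  {AC}: card=400; try (A,hash)→880, (A,nl_idx)→1800, (C,merge)→2120, (A,merge)→2280, (C,hash)→3280, (C,nl)→8040 …(+1); best=880 via (A,hash)
  {CD}: card=400; try (D,hash)→2800, (C,merge)→3300, (D,merge)→3350, (C,hash)→3500, (C,nl)→30150, (D,nl)→30200; best=2800 via (D,hash)
  {ABC}: card=5000; try (B,hash)→2680, (A,hash)→4780, (B,merge)→5680, (A,nl_idx)→21800, (A,merge)→34580, (B,nl)→40880 …(+1); best=2680 via (B,hash)
  {BCD}: card=5000; try (B,hash)→4600, (D,hash)→6700, (B,merge)→7600, (D,merge)→35650, (B,nl)→42800, (D,nl)→376800; best=4600 via (B,hash)
  {ACD}: card=800; try (D,hash)→3680, (A,hash)→3680, (A,nl_idx)→6000, (D,merge)→6230, (A,merge)→7080, (A,nl)→18800 …(+1); best=3680 via (D,hash)
  {ABCD}: card=10000; try (B,hash)→5880, (D,hash)→10080, (A,hash)→10080, (B,merge)→13280, (A,nl_idx)→44600, (D,merge)→74030 …(+4); best=5880 via (B,hash)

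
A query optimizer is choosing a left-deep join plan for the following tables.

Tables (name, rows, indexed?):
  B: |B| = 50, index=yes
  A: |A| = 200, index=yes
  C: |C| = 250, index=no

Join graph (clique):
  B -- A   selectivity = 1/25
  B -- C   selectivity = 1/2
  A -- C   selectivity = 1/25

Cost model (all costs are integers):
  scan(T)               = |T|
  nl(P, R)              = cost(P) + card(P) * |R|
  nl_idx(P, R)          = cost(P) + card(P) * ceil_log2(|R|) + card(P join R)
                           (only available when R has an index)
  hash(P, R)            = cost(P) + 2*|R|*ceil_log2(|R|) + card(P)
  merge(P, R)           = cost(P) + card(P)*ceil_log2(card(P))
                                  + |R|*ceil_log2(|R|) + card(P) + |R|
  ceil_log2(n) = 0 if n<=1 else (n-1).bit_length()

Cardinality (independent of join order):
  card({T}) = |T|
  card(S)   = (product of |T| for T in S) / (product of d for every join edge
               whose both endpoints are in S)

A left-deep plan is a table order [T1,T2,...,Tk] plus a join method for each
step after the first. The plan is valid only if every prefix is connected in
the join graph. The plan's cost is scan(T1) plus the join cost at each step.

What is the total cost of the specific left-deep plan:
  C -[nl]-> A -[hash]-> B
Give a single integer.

step 1: scan C: cost=250, card=250
step 2: join A via nl
    card(P join A) = 250*200/(25) = 2000
    cost = 250 + 250*200 = 50250
step 3: join B via hash
    card(P join B) = 2000*50/(25*2) = 2000
    cost = 50250 + 2*50*6 + 2000 = 52850

52850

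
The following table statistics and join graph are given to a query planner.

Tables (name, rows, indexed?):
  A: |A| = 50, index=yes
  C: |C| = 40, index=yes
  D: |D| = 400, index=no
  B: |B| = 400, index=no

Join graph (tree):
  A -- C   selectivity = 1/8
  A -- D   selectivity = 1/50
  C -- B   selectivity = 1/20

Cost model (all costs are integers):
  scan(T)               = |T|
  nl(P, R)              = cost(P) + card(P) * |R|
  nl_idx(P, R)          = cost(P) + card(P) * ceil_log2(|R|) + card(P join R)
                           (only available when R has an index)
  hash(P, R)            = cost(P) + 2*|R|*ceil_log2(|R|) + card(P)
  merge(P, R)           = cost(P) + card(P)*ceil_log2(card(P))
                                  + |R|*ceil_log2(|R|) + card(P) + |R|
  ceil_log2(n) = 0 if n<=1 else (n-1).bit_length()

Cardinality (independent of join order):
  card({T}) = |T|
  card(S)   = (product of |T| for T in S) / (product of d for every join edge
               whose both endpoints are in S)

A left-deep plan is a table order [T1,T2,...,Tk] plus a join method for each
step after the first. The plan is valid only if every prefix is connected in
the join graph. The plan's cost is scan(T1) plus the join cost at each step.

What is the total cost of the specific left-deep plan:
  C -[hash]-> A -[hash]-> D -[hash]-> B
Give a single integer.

step 1: scan C: cost=40, card=40
step 2: join A via hash
    card(P join A) = 40*50/(8) = 250
    cost = 40 + 2*50*6 + 40 = 680
step 3: join D via hash
    card(P join D) = 250*400/(50) = 2000
    cost = 680 + 2*400*9 + 250 = 8130
step 4: join B via hash
    card(P join B) = 2000*400/(20) = 40000
    cost = 8130 + 2*400*9 + 2000 = 17330

17330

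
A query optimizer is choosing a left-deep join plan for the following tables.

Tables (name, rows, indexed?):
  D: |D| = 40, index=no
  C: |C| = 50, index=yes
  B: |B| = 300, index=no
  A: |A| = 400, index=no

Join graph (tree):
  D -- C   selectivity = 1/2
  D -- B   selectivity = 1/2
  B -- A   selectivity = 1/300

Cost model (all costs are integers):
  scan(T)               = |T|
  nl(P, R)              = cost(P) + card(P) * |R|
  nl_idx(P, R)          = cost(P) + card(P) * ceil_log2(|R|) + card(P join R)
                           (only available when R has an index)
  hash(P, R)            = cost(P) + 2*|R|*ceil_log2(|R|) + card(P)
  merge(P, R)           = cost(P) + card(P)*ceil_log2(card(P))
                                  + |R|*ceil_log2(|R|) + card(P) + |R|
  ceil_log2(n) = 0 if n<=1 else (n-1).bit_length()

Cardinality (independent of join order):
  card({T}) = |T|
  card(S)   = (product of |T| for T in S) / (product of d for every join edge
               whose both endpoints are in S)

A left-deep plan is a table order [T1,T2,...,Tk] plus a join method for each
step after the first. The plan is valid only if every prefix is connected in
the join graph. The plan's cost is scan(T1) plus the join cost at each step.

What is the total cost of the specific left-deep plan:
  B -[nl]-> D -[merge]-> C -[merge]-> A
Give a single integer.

step 1: scan B: cost=300, card=300
step 2: join D via nl
    card(P join D) = 300*40/(2) = 6000
    cost = 300 + 300*40 = 12300
step 3: join C via merge
    card(P join C) = 6000*50/(2) = 150000
    cost = 12300 + 6000*13 + 50*6 + 6000 + 50 = 96650
step 4: join A via merge
    card(P join A) = 150000*400/(300) = 200000
    cost = 96650 + 150000*18 + 400*9 + 150000 + 400 = 2950650

2950650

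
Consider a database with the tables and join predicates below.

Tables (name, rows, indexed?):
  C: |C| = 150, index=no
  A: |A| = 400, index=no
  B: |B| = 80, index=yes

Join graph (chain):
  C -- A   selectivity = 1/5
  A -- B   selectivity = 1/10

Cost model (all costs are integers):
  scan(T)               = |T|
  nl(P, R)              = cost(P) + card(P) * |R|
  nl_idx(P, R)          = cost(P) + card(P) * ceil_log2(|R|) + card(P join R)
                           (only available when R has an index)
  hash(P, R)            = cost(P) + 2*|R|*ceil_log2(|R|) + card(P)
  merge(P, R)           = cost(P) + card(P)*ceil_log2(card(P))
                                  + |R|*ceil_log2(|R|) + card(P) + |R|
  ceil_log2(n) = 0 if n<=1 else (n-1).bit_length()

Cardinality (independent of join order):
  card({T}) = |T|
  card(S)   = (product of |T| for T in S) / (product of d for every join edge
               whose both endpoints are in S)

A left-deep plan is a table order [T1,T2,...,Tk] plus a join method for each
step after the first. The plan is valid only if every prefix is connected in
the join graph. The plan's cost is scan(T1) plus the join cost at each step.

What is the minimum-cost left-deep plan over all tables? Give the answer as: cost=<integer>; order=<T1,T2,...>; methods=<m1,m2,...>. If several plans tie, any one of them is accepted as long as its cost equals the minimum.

Selinger DP (subsets sized 1..n):
  {C}: scan cost=150, card=150
  {A}: scan cost=400, card=400
  {B}: scan cost=80, card=80
  {AC}: card=12000; try (C,hash)→3200, (A,merge)→5500, (C,merge)→5750, (A,hash)→7500, (A,nl)→60150, (C,nl)→60400; best=3200 via (C,hash)
  {AB}: card=3200; try (B,hash)→1920, (A,merge)→4720, (B,merge)→5040, (B,nl_idx)→6400, (A,hash)→7360, (A,nl)→32080 …(+1); best=1920 via (B,hash)
  {ABC}: card=96000; try (C,hash)→7520, (B,hash)→16320, (C,merge)→44870, (B,nl_idx)→183200, (B,merge)→183840, (C,nl)→481920 …(+1); best=7520 via (C,hash)

cost=7520; order=A,B,C; methods=hash,hash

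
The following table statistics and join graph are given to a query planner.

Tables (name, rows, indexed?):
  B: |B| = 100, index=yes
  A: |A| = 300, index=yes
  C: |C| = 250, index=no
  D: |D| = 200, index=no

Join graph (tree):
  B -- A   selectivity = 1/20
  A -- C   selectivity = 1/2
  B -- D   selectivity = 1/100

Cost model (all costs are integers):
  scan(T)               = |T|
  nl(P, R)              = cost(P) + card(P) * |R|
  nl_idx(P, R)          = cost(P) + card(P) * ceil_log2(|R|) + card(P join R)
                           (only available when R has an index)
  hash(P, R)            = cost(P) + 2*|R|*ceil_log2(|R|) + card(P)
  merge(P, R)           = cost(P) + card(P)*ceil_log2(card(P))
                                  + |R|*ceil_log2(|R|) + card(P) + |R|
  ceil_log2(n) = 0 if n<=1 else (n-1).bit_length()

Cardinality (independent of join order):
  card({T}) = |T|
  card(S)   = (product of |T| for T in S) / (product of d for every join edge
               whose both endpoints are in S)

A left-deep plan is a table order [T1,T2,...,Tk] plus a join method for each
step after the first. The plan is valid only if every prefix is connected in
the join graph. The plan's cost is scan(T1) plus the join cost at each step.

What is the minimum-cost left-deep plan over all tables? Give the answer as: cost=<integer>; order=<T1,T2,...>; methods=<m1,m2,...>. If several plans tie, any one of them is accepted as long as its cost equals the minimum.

cost=13600; order=D,B,A,C; methods=hash,merge,hash

Selinger DP (subsets sized 1..n):
  {B}: scan cost=100, card=100
  {A}: scan cost=300, card=300
  {C}: scan cost=250, card=250
  {D}: scan cost=200, card=200
  {AB}: card=1500; try (B,hash)→2000, (A,nl_idx)→2500, (B,nl_idx)→3900, (A,merge)→3900, (B,merge)→4100, (A,hash)→5600 …(+2); best=2000 via (B,hash)
  {BD}: card=200; try (B,hash)→1800, (B,nl_idx)→1800, (D,merge)→2700, (B,merge)→2800, (D,hash)→3400, (D,nl)→20100 …(+1); best=1800 via (B,hash)
  {AC}: card=37500; try (C,hash)→4600, (A,merge)→5500, (C,merge)→5550, (A,hash)→5900, (A,nl_idx)→40000, (A,nl)→75250 …(+1); best=4600 via (C,hash)
  {ABC}: card=187500; try (C,hash)→7500, (C,merge)→22250, (B,hash)→43500, (C,nl)→377000, (B,nl_idx)→454600, (B,merge)→642900 …(+1); best=7500 via (C,hash)
  {ABD}: card=3000; try (A,merge)→6600, (A,nl_idx)→6600, (D,hash)→6700, (A,hash)→7400, (D,merge)→21800, (A,nl)→61800 …(+1); best=6600 via (A,merge)
  {ABCD}: card=375000; try (C,hash)→13600, (C,merge)→47850, (D,hash)→198200, (C,nl)→756600, (D,merge)→3571800, (D,nl)→37507500; best=13600 via (C,hash)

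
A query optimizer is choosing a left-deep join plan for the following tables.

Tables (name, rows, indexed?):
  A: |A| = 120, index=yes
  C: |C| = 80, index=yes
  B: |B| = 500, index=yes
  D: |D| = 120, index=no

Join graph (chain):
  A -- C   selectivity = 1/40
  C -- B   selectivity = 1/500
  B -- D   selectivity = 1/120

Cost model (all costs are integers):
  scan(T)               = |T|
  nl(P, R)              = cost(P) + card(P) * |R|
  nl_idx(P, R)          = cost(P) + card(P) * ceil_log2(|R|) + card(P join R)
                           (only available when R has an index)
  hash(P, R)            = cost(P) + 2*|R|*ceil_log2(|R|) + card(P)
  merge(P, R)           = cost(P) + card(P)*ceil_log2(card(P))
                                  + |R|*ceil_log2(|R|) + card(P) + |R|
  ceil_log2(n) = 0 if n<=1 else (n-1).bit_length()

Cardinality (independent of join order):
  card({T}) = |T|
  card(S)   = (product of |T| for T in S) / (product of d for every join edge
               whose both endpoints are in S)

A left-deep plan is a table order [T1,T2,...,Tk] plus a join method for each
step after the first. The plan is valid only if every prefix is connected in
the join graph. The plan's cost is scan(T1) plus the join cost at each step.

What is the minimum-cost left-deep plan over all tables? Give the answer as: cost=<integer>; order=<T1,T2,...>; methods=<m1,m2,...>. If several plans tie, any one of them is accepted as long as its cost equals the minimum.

Selinger DP (subsets sized 1..n):
  {A}: scan cost=120, card=120
  {C}: scan cost=80, card=80
  {B}: scan cost=500, card=500
  {D}: scan cost=120, card=120
  {AC}: card=240; try (A,nl_idx)→880, (C,nl_idx)→1200, (C,hash)→1360, (A,merge)→1680, (C,merge)→1720, (A,hash)→1840 …(+2); best=880 via (A,nl_idx)
  {BC}: card=80; try (B,nl_idx)→880, (C,hash)→2120, (C,nl_idx)→4080, (B,merge)→5720, (C,merge)→6140, (B,hash)→9160 …(+2); best=880 via (B,nl_idx)
  {BD}: card=500; try (B,nl_idx)→1700, (D,hash)→2680, (B,merge)→6080, (D,merge)→6460, (B,hash)→9240, (B,nl)→60120 …(+1); best=1700 via (B,nl_idx)
  {ABC}: card=240; try (A,nl_idx)→1680, (A,merge)→2480, (A,hash)→2640, (B,nl_idx)→3280, (B,merge)→8040, (B,hash)→10120 …(+2); best=1680 via (A,nl_idx)
  {BCD}: card=80; try (D,merge)→2480, (D,hash)→2640, (C,hash)→3320, (C,nl_idx)→5280, (C,merge)→7340, (D,nl)→10480 …(+1); best=2480 via (D,merge)
  {ABCD}: card=240; try (A,nl_idx)→3280, (D,hash)→3600, (A,merge)→4080, (A,hash)→4240, (D,merge)→4800, (A,nl)→12080 …(+1); best=3280 via (A,nl_idx)

cost=3280; order=C,B,D,A; methods=nl_idx,merge,nl_idx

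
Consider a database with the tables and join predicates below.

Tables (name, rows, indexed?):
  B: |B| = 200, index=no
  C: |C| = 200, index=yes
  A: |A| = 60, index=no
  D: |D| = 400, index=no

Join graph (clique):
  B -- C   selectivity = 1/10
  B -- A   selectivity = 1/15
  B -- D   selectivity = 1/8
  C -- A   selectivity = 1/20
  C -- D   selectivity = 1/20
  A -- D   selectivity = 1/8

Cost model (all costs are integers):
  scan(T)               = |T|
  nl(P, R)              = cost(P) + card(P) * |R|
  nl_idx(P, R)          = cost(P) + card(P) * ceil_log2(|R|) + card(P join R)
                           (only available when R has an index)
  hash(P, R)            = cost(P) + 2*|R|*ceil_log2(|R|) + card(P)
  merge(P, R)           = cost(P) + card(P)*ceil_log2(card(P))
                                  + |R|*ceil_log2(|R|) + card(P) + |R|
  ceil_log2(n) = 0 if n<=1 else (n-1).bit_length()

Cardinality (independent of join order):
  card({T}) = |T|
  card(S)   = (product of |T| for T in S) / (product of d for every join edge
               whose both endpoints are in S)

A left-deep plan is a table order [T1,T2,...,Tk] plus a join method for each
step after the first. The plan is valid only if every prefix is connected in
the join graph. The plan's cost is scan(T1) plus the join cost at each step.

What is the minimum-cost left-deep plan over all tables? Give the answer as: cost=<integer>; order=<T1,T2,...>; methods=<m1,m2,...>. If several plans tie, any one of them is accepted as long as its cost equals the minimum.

Selinger DP (subsets sized 1..n):
  {B}: scan cost=200, card=200
  {C}: scan cost=200, card=200
  {A}: scan cost=60, card=60
  {D}: scan cost=400, card=400
  {BC}: card=4000; try (C,hash)→3600, (B,hash)→3600, (C,merge)→3800, (B,merge)→3800, (C,nl_idx)→5800, (C,nl)→40200 …(+1); best=3600 via (C,hash)
  {AB}: card=800; try (A,hash)→1120, (B,merge)→2280, (A,merge)→2420, (B,hash)→3320, (B,nl)→12060, (A,nl)→12200; best=1120 via (A,hash)
  {BD}: card=10000; try (B,hash)→4000, (D,merge)→6000, (B,merge)→6200, (D,hash)→7600, (D,nl)→80200, (B,nl)→80400; best=4000 via (B,hash)
  {AC}: card=600; try (A,hash)→1120, (C,nl_idx)→1140, (C,merge)→2280, (A,merge)→2420, (C,hash)→3320, (C,nl)→12060 …(+1); best=1120 via (A,hash)
  {CD}: card=4000; try (C,hash)→4000, (D,merge)→6000, (C,merge)→6200, (D,hash)→7600, (C,nl_idx)→7600, (D,nl)→80200 …(+1); best=4000 via (C,hash)
  {AD}: card=3000; try (A,hash)→1520, (D,merge)→4480, (A,merge)→4820, (D,hash)→7320, (D,nl)→24060, (A,nl)→24400; best=1520 via (A,hash)
  {ABC}: card=800; try (B,hash)→4920, (C,hash)→5120, (C,nl_idx)→8320, (A,hash)→8320, (B,merge)→9520, (C,merge)→11720 …(+4); best=4920 via (B,hash)
  {BCD}: card=10000; try (B,hash)→11200, (D,hash)→14800, (C,hash)→17200, (B,merge)→57800, (D,merge)→59600, (C,nl_idx)→94000 …(+4); best=11200 via (B,hash)
  {ABD}: card=5000; try (B,hash)→7720, (D,hash)→9120, (D,merge)→13920, (A,hash)→14720, (B,merge)→42320, (A,merge)→154420 …(+3); best=7720 via (B,hash)
  {ACD}: card=1500; try (C,hash)→7720, (A,hash)→8720, (D,hash)→8920, (D,merge)→11720, (C,nl_idx)→27020, (C,merge)→42320 …(+4); best=7720 via (C,hash)
  {ABCD}: card=250; try (B,hash)→12420, (D,hash)→12920, (C,hash)→15920, (D,merge)→17720, (A,hash)→21920, (B,merge)→27520 …(+7); best=12420 via (B,hash)

cost=12420; order=D,A,C,B; methods=hash,hash,hash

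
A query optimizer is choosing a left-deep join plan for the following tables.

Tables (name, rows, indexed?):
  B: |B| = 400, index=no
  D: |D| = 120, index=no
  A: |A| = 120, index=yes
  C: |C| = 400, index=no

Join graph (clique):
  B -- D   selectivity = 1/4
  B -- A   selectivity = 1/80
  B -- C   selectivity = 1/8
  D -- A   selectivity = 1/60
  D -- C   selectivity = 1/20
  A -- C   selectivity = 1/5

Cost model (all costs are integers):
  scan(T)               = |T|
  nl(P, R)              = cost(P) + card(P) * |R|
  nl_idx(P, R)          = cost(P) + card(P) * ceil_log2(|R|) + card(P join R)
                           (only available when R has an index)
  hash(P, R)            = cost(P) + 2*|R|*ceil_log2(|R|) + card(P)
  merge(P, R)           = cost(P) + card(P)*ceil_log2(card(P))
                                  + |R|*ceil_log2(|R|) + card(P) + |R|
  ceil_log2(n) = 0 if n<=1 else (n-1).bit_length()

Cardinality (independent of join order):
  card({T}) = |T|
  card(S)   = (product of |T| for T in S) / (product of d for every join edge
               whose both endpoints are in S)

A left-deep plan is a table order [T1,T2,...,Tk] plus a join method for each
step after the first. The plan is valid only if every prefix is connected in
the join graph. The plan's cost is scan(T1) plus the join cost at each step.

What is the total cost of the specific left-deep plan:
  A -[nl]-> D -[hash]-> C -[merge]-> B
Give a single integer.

36520

step 1: scan A: cost=120, card=120
step 2: join D via nl
    card(P join D) = 120*120/(60) = 240
    cost = 120 + 120*120 = 14520
step 3: join C via hash
    card(P join C) = 240*400/(20*5) = 960
    cost = 14520 + 2*400*9 + 240 = 21960
step 4: join B via merge
    card(P join B) = 960*400/(4*80*8) = 150
    cost = 21960 + 960*10 + 400*9 + 960 + 400 = 36520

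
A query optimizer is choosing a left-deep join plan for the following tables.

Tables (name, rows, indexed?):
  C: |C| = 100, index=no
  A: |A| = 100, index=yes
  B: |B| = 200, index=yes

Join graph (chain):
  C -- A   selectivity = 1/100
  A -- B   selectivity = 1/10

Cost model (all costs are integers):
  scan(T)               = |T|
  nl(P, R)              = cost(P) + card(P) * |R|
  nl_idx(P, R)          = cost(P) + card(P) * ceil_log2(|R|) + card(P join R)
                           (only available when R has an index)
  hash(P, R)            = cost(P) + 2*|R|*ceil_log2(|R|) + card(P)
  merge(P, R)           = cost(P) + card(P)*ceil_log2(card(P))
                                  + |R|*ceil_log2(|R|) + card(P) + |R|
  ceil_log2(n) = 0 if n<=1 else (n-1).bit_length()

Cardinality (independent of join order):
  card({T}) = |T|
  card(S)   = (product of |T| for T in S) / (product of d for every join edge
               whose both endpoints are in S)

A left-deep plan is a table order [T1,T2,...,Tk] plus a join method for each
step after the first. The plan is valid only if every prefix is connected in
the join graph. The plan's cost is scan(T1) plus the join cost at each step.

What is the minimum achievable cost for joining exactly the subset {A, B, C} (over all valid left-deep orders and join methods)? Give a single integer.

3500

Selinger DP over subsets of {A,B,C}:
  {C}: scan cost=100, card=100
  {A}: scan cost=100, card=100
  {B}: scan cost=200, card=200
  {AC}: card=100; try (A,nl_idx)→900, (C,hash)→1600, (A,hash)→1600, (C,merge)→1700, (A,merge)→1700, (C,nl)→10100 …(+1); best=900 via (A,nl_idx)
  {AB}: card=2000; try (A,hash)→1800, (B,merge)→2700, (A,merge)→2800, (B,nl_idx)→2900, (B,hash)→3400, (A,nl_idx)→3600 …(+2); best=1800 via (A,hash)
  {ABC}: card=2000; try (B,merge)→3500, (B,nl_idx)→3700, (B,hash)→4200, (C,hash)→5200, (B,nl)→20900, (C,merge)→26600 …(+1); best=3500 via (B,merge)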